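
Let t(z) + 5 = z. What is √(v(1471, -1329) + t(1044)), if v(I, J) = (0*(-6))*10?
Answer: √1039 ≈ 32.234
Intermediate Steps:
v(I, J) = 0 (v(I, J) = 0*10 = 0)
t(z) = -5 + z
√(v(1471, -1329) + t(1044)) = √(0 + (-5 + 1044)) = √(0 + 1039) = √1039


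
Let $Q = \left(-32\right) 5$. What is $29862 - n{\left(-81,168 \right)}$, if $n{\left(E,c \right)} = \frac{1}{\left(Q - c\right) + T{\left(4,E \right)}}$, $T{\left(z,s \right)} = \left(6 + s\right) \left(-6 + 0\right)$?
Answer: $\frac{3643163}{122} \approx 29862.0$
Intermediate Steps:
$T{\left(z,s \right)} = -36 - 6 s$ ($T{\left(z,s \right)} = \left(6 + s\right) \left(-6\right) = -36 - 6 s$)
$Q = -160$
$n{\left(E,c \right)} = \frac{1}{-196 - c - 6 E}$ ($n{\left(E,c \right)} = \frac{1}{\left(-160 - c\right) - \left(36 + 6 E\right)} = \frac{1}{-196 - c - 6 E}$)
$29862 - n{\left(-81,168 \right)} = 29862 - - \frac{1}{196 + 168 + 6 \left(-81\right)} = 29862 - - \frac{1}{196 + 168 - 486} = 29862 - - \frac{1}{-122} = 29862 - \left(-1\right) \left(- \frac{1}{122}\right) = 29862 - \frac{1}{122} = \frac{3643163}{122}$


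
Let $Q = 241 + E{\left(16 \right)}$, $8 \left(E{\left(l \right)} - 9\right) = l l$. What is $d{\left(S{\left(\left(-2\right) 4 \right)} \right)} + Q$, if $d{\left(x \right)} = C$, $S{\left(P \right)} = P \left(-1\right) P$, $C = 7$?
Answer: $289$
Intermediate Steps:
$S{\left(P \right)} = - P^{2}$ ($S{\left(P \right)} = - P P = - P^{2}$)
$E{\left(l \right)} = 9 + \frac{l^{2}}{8}$ ($E{\left(l \right)} = 9 + \frac{l l}{8} = 9 + \frac{l^{2}}{8}$)
$d{\left(x \right)} = 7$
$Q = 282$ ($Q = 241 + \left(9 + \frac{16^{2}}{8}\right) = 241 + \left(9 + \frac{1}{8} \cdot 256\right) = 241 + \left(9 + 32\right) = 241 + 41 = 282$)
$d{\left(S{\left(\left(-2\right) 4 \right)} \right)} + Q = 7 + 282 = 289$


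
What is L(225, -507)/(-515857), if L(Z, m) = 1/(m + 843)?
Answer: -1/173327952 ≈ -5.7694e-9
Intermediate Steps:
L(Z, m) = 1/(843 + m)
L(225, -507)/(-515857) = 1/((843 - 507)*(-515857)) = -1/515857/336 = (1/336)*(-1/515857) = -1/173327952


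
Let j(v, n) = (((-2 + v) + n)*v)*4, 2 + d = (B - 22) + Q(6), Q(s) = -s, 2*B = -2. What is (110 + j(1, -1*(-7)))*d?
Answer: -4154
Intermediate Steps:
B = -1 (B = (½)*(-2) = -1)
d = -31 (d = -2 + ((-1 - 22) - 1*6) = -2 + (-23 - 6) = -2 - 29 = -31)
j(v, n) = 4*v*(-2 + n + v) (j(v, n) = ((-2 + n + v)*v)*4 = (v*(-2 + n + v))*4 = 4*v*(-2 + n + v))
(110 + j(1, -1*(-7)))*d = (110 + 4*1*(-2 - 1*(-7) + 1))*(-31) = (110 + 4*1*(-2 + 7 + 1))*(-31) = (110 + 4*1*6)*(-31) = (110 + 24)*(-31) = 134*(-31) = -4154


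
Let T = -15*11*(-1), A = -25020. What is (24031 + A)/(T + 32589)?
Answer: -989/32754 ≈ -0.030195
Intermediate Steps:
T = 165 (T = -165*(-1) = -1*(-165) = 165)
(24031 + A)/(T + 32589) = (24031 - 25020)/(165 + 32589) = -989/32754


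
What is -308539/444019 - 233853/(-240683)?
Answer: 29575083070/106867824977 ≈ 0.27674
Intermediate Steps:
-308539/444019 - 233853/(-240683) = -308539*1/444019 - 233853*(-1/240683) = -308539/444019 + 233853/240683 = 29575083070/106867824977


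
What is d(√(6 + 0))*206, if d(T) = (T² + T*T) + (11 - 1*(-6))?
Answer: 5974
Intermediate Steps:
d(T) = 17 + 2*T² (d(T) = (T² + T²) + (11 + 6) = 2*T² + 17 = 17 + 2*T²)
d(√(6 + 0))*206 = (17 + 2*(√(6 + 0))²)*206 = (17 + 2*(√6)²)*206 = (17 + 2*6)*206 = (17 + 12)*206 = 29*206 = 5974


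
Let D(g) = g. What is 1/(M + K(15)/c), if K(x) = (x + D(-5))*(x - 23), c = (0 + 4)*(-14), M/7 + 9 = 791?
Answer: 7/38328 ≈ 0.00018263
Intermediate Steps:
M = 5474 (M = -63 + 7*791 = -63 + 5537 = 5474)
c = -56 (c = 4*(-14) = -56)
K(x) = (-23 + x)*(-5 + x) (K(x) = (x - 5)*(x - 23) = (-5 + x)*(-23 + x) = (-23 + x)*(-5 + x))
1/(M + K(15)/c) = 1/(5474 + (115 + 15² - 28*15)/(-56)) = 1/(5474 + (115 + 225 - 420)*(-1/56)) = 1/(5474 - 80*(-1/56)) = 1/(5474 + 10/7) = 1/(38328/7) = 7/38328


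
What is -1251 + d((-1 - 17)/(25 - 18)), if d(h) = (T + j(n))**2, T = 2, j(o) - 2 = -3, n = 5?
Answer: -1250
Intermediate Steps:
j(o) = -1 (j(o) = 2 - 3 = -1)
d(h) = 1 (d(h) = (2 - 1)**2 = 1**2 = 1)
-1251 + d((-1 - 17)/(25 - 18)) = -1251 + 1 = -1250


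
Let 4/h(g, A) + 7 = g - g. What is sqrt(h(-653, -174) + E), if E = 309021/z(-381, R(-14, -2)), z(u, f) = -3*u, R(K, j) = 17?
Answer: 5*sqrt(76758927)/2667 ≈ 16.425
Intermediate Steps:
h(g, A) = -4/7 (h(g, A) = 4/(-7 + (g - g)) = 4/(-7 + 0) = 4/(-7) = 4*(-1/7) = -4/7)
E = 103007/381 (E = 309021/((-3*(-381))) = 309021/1143 = 309021*(1/1143) = 103007/381 ≈ 270.36)
sqrt(h(-653, -174) + E) = sqrt(-4/7 + 103007/381) = sqrt(719525/2667) = 5*sqrt(76758927)/2667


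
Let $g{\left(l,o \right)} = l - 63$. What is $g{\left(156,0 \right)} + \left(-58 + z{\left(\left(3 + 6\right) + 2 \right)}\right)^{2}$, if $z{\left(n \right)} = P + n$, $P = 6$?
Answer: $1774$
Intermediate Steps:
$g{\left(l,o \right)} = -63 + l$
$z{\left(n \right)} = 6 + n$
$g{\left(156,0 \right)} + \left(-58 + z{\left(\left(3 + 6\right) + 2 \right)}\right)^{2} = \left(-63 + 156\right) + \left(-58 + \left(6 + \left(\left(3 + 6\right) + 2\right)\right)\right)^{2} = 93 + \left(-58 + \left(6 + \left(9 + 2\right)\right)\right)^{2} = 93 + \left(-58 + \left(6 + 11\right)\right)^{2} = 93 + \left(-58 + 17\right)^{2} = 93 + \left(-41\right)^{2} = 93 + 1681 = 1774$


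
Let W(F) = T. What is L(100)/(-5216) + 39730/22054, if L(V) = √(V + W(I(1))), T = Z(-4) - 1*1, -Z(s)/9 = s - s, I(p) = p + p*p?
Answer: 19865/11027 - 3*√11/5216 ≈ 1.7996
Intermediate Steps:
I(p) = p + p²
Z(s) = 0 (Z(s) = -9*(s - s) = -9*0 = 0)
T = -1 (T = 0 - 1*1 = 0 - 1 = -1)
W(F) = -1
L(V) = √(-1 + V) (L(V) = √(V - 1) = √(-1 + V))
L(100)/(-5216) + 39730/22054 = √(-1 + 100)/(-5216) + 39730/22054 = √99*(-1/5216) + 39730*(1/22054) = (3*√11)*(-1/5216) + 19865/11027 = -3*√11/5216 + 19865/11027 = 19865/11027 - 3*√11/5216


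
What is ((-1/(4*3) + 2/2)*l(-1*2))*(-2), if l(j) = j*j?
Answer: -22/3 ≈ -7.3333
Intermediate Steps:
l(j) = j²
((-1/(4*3) + 2/2)*l(-1*2))*(-2) = ((-1/(4*3) + 2/2)*(-1*2)²)*(-2) = ((-1/12 + 2*(½))*(-2)²)*(-2) = ((-1*1/12 + 1)*4)*(-2) = ((-1/12 + 1)*4)*(-2) = ((11/12)*4)*(-2) = (11/3)*(-2) = -22/3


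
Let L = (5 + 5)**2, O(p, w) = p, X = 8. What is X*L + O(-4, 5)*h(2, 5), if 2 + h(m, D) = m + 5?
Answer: 780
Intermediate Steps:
h(m, D) = 3 + m (h(m, D) = -2 + (m + 5) = -2 + (5 + m) = 3 + m)
L = 100 (L = 10**2 = 100)
X*L + O(-4, 5)*h(2, 5) = 8*100 - 4*(3 + 2) = 800 - 4*5 = 800 - 20 = 780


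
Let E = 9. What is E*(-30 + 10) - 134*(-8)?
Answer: 892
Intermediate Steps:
E*(-30 + 10) - 134*(-8) = 9*(-30 + 10) - 134*(-8) = 9*(-20) - 1*(-1072) = -180 + 1072 = 892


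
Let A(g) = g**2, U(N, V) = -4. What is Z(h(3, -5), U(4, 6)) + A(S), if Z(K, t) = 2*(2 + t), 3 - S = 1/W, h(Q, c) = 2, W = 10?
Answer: 441/100 ≈ 4.4100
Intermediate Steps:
S = 29/10 (S = 3 - 1/10 = 29/10 ≈ 2.9000)
Z(K, t) = 4 + 2*t
Z(h(3, -5), U(4, 6)) + A(S) = (4 + 2*(-4)) + (29/10)**2 = (4 - 8) + 841/100 = -4 + 841/100 = 441/100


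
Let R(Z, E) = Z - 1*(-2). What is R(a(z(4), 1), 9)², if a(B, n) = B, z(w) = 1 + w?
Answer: 49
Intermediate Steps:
R(Z, E) = 2 + Z (R(Z, E) = Z + 2 = 2 + Z)
R(a(z(4), 1), 9)² = (2 + (1 + 4))² = (2 + 5)² = 7² = 49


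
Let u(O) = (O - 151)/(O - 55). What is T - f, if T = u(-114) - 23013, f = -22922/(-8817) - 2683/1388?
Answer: -47594113253797/2068221324 ≈ -23012.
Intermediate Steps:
f = 8159725/12237996 (f = -22922*(-1/8817) - 2683*1/1388 = 22922/8817 - 2683/1388 = 8159725/12237996 ≈ 0.66675)
u(O) = (-151 + O)/(-55 + O)
T = -3888932/169 (T = (-151 - 114)/(-55 - 114) - 23013 = -265/(-169) - 23013 = -1/169*(-265) - 23013 = 265/169 - 23013 = -3888932/169 ≈ -23011.)
T - f = -3888932/169 - 1*8159725/12237996 = -3888932/169 - 8159725/12237996 = -47594113253797/2068221324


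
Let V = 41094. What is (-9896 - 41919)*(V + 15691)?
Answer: -2942314775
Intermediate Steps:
(-9896 - 41919)*(V + 15691) = (-9896 - 41919)*(41094 + 15691) = -51815*56785 = -2942314775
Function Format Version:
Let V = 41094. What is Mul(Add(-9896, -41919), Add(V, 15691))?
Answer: -2942314775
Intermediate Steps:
Mul(Add(-9896, -41919), Add(V, 15691)) = Mul(Add(-9896, -41919), Add(41094, 15691)) = Mul(-51815, 56785) = -2942314775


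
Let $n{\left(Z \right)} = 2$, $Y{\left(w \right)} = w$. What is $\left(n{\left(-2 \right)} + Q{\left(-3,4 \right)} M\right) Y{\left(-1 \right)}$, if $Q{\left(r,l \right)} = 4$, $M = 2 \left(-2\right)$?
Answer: $14$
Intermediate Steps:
$M = -4$
$\left(n{\left(-2 \right)} + Q{\left(-3,4 \right)} M\right) Y{\left(-1 \right)} = \left(2 + 4 \left(-4\right)\right) \left(-1\right) = \left(2 - 16\right) \left(-1\right) = \left(-14\right) \left(-1\right) = 14$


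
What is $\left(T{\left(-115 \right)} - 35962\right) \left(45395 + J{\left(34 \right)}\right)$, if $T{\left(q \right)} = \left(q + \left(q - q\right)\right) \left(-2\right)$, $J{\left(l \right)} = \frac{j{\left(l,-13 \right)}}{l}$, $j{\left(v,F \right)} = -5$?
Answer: $- \frac{27574831050}{17} \approx -1.622 \cdot 10^{9}$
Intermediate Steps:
$J{\left(l \right)} = - \frac{5}{l}$
$T{\left(q \right)} = - 2 q$ ($T{\left(q \right)} = \left(q + 0\right) \left(-2\right) = q \left(-2\right) = - 2 q$)
$\left(T{\left(-115 \right)} - 35962\right) \left(45395 + J{\left(34 \right)}\right) = \left(\left(-2\right) \left(-115\right) - 35962\right) \left(45395 - \frac{5}{34}\right) = \left(230 - 35962\right) \left(45395 - \frac{5}{34}\right) = - 35732 \left(45395 - \frac{5}{34}\right) = \left(-35732\right) \frac{1543425}{34} = - \frac{27574831050}{17}$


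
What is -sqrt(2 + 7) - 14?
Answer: -17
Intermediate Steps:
-sqrt(2 + 7) - 14 = -sqrt(9) - 14 = -1*3 - 14 = -3 - 14 = -17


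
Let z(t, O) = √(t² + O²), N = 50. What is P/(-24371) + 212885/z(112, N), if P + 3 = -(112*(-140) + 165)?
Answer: -15512/24371 + 212885*√3761/7522 ≈ 1735.0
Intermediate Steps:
P = 15512 (P = -3 - (112*(-140) + 165) = -3 - (-15680 + 165) = -3 - 1*(-15515) = -3 + 15515 = 15512)
z(t, O) = √(O² + t²)
P/(-24371) + 212885/z(112, N) = 15512/(-24371) + 212885/(√(50² + 112²)) = 15512*(-1/24371) + 212885/(√(2500 + 12544)) = -15512/24371 + 212885/(√15044) = -15512/24371 + 212885/((2*√3761)) = -15512/24371 + 212885*(√3761/7522) = -15512/24371 + 212885*√3761/7522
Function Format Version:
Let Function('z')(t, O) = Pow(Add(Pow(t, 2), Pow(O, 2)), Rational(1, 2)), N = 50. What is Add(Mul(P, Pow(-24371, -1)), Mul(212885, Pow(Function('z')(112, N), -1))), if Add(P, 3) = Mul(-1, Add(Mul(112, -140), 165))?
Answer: Add(Rational(-15512, 24371), Mul(Rational(212885, 7522), Pow(3761, Rational(1, 2)))) ≈ 1735.0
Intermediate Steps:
P = 15512 (P = Add(-3, Mul(-1, Add(Mul(112, -140), 165))) = Add(-3, Mul(-1, Add(-15680, 165))) = Add(-3, Mul(-1, -15515)) = Add(-3, 15515) = 15512)
Function('z')(t, O) = Pow(Add(Pow(O, 2), Pow(t, 2)), Rational(1, 2))
Add(Mul(P, Pow(-24371, -1)), Mul(212885, Pow(Function('z')(112, N), -1))) = Add(Mul(15512, Pow(-24371, -1)), Mul(212885, Pow(Pow(Add(Pow(50, 2), Pow(112, 2)), Rational(1, 2)), -1))) = Add(Mul(15512, Rational(-1, 24371)), Mul(212885, Pow(Pow(Add(2500, 12544), Rational(1, 2)), -1))) = Add(Rational(-15512, 24371), Mul(212885, Pow(Pow(15044, Rational(1, 2)), -1))) = Add(Rational(-15512, 24371), Mul(212885, Pow(Mul(2, Pow(3761, Rational(1, 2))), -1))) = Add(Rational(-15512, 24371), Mul(212885, Mul(Rational(1, 7522), Pow(3761, Rational(1, 2))))) = Add(Rational(-15512, 24371), Mul(Rational(212885, 7522), Pow(3761, Rational(1, 2))))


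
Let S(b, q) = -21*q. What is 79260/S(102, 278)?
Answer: -13210/973 ≈ -13.577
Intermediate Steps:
79260/S(102, 278) = 79260/((-21*278)) = 79260/(-5838) = 79260*(-1/5838) = -13210/973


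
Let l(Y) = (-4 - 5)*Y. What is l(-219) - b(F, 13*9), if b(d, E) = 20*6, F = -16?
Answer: 1851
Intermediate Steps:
l(Y) = -9*Y
b(d, E) = 120
l(-219) - b(F, 13*9) = -9*(-219) - 1*120 = 1971 - 120 = 1851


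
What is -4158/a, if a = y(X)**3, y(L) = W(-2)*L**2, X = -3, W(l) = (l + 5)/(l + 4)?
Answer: -1232/729 ≈ -1.6900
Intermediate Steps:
W(l) = (5 + l)/(4 + l)
y(L) = 3*L**2/2 (y(L) = ((5 - 2)/(4 - 2))*L**2 = (3/2)*L**2 = ((1/2)*3)*L**2 = 3*L**2/2)
a = 19683/8 (a = ((3/2)*(-3)**2)**3 = ((3/2)*9)**3 = (27/2)**3 = 19683/8 ≈ 2460.4)
-4158/a = -4158/19683/8 = -4158*8/19683 = -1232/729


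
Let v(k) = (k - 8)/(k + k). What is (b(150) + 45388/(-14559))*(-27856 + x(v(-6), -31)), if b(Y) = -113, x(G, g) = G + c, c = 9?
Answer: 282449476625/87354 ≈ 3.2334e+6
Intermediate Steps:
v(k) = (-8 + k)/(2*k) (v(k) = (-8 + k)/((2*k)) = (-8 + k)*(1/(2*k)) = (-8 + k)/(2*k))
x(G, g) = 9 + G (x(G, g) = G + 9 = 9 + G)
(b(150) + 45388/(-14559))*(-27856 + x(v(-6), -31)) = (-113 + 45388/(-14559))*(-27856 + (9 + (½)*(-8 - 6)/(-6))) = (-113 + 45388*(-1/14559))*(-27856 + (9 + (½)*(-⅙)*(-14))) = (-113 - 45388/14559)*(-27856 + (9 + 7/6)) = -1690555*(-27856 + 61/6)/14559 = -1690555/14559*(-167075/6) = 282449476625/87354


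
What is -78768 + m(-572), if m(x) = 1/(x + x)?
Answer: -90110593/1144 ≈ -78768.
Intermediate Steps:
m(x) = 1/(2*x)
-78768 + m(-572) = -78768 + (½)/(-572) = -78768 + (½)*(-1/572) = -78768 - 1/1144 = -90110593/1144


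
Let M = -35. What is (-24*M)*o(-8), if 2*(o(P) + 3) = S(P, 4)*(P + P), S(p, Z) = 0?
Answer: -2520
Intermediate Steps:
o(P) = -3 (o(P) = -3 + (0*(P + P))/2 = -3 + (0*(2*P))/2 = -3 + (1/2)*0 = -3 + 0 = -3)
(-24*M)*o(-8) = -24*(-35)*(-3) = 840*(-3) = -2520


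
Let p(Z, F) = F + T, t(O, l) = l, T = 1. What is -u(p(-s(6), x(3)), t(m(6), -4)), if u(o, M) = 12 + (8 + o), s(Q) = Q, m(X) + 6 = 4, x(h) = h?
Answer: -24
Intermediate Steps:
m(X) = -2 (m(X) = -6 + 4 = -2)
p(Z, F) = 1 + F (p(Z, F) = F + 1 = 1 + F)
u(o, M) = 20 + o
-u(p(-s(6), x(3)), t(m(6), -4)) = -(20 + (1 + 3)) = -(20 + 4) = -1*24 = -24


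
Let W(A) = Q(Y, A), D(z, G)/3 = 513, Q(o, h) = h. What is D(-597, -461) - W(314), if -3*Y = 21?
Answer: 1225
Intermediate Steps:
Y = -7 (Y = -⅓*21 = -7)
D(z, G) = 1539 (D(z, G) = 3*513 = 1539)
W(A) = A
D(-597, -461) - W(314) = 1539 - 1*314 = 1539 - 314 = 1225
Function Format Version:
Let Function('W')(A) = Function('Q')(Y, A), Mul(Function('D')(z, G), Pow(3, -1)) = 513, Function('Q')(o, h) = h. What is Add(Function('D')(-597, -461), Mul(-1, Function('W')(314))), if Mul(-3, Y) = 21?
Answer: 1225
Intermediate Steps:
Y = -7 (Y = Mul(Rational(-1, 3), 21) = -7)
Function('D')(z, G) = 1539 (Function('D')(z, G) = Mul(3, 513) = 1539)
Function('W')(A) = A
Add(Function('D')(-597, -461), Mul(-1, Function('W')(314))) = Add(1539, Mul(-1, 314)) = Add(1539, -314) = 1225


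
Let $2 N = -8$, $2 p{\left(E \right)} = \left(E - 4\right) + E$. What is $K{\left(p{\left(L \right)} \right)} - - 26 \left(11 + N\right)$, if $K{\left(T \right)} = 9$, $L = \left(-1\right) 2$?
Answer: $191$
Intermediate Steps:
$L = -2$
$p{\left(E \right)} = -2 + E$ ($p{\left(E \right)} = \frac{\left(E - 4\right) + E}{2} = \frac{\left(-4 + E\right) + E}{2} = \frac{-4 + 2 E}{2} = -2 + E$)
$N = -4$ ($N = \frac{1}{2} \left(-8\right) = -4$)
$K{\left(p{\left(L \right)} \right)} - - 26 \left(11 + N\right) = 9 - - 26 \left(11 - 4\right) = 9 - \left(-26\right) 7 = 9 - -182 = 9 + 182 = 191$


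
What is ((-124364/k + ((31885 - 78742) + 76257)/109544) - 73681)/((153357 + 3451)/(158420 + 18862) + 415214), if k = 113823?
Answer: -565524139474379757/3186865183311683219 ≈ -0.17745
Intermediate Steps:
((-124364/k + ((31885 - 78742) + 76257)/109544) - 73681)/((153357 + 3451)/(158420 + 18862) + 415214) = ((-124364/113823 + ((31885 - 78742) + 76257)/109544) - 73681)/((153357 + 3451)/(158420 + 18862) + 415214) = ((-124364*1/113823 + (-46857 + 76257)*(1/109544)) - 73681)/(156808/177282 + 415214) = ((-124364/113823 + 29400*(1/109544)) - 73681)/(156808*(1/177282) + 415214) = ((-124364/113823 + 3675/13693) - 73681)/(78404/88641 + 415214) = (-1284616727/1558578339 - 73681)/(36805062578/88641) = -114838895212586/1558578339*88641/36805062578 = -565524139474379757/3186865183311683219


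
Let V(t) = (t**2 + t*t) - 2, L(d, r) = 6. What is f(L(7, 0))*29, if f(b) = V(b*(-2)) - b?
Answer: 8120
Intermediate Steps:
V(t) = -2 + 2*t**2 (V(t) = (t**2 + t**2) - 2 = 2*t**2 - 2 = -2 + 2*t**2)
f(b) = -2 - b + 8*b**2 (f(b) = (-2 + 2*(b*(-2))**2) - b = (-2 + 2*(-2*b)**2) - b = (-2 + 2*(4*b**2)) - b = (-2 + 8*b**2) - b = -2 - b + 8*b**2)
f(L(7, 0))*29 = (-2 - 1*6 + 8*6**2)*29 = (-2 - 6 + 8*36)*29 = (-2 - 6 + 288)*29 = 280*29 = 8120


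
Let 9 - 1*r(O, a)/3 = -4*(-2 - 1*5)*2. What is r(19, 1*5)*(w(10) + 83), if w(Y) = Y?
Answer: -13113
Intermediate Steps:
r(O, a) = -141 (r(O, a) = 27 - 3*(-4*(-2 - 1*5))*2 = 27 - 3*(-4*(-2 - 5))*2 = 27 - 3*(-4*(-7))*2 = 27 - 84*2 = 27 - 3*56 = 27 - 168 = -141)
r(19, 1*5)*(w(10) + 83) = -141*(10 + 83) = -141*93 = -13113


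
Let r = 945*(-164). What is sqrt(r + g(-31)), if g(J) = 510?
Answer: I*sqrt(154470) ≈ 393.03*I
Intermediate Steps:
r = -154980
sqrt(r + g(-31)) = sqrt(-154980 + 510) = sqrt(-154470) = I*sqrt(154470)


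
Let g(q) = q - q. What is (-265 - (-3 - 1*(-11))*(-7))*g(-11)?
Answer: 0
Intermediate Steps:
g(q) = 0
(-265 - (-3 - 1*(-11))*(-7))*g(-11) = (-265 - (-3 - 1*(-11))*(-7))*0 = (-265 - (-3 + 11)*(-7))*0 = (-265 - 8*(-7))*0 = (-265 - 1*(-56))*0 = (-265 + 56)*0 = -209*0 = 0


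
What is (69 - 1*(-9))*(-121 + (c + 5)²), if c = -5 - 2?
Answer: -9126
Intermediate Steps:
c = -7
(69 - 1*(-9))*(-121 + (c + 5)²) = (69 - 1*(-9))*(-121 + (-7 + 5)²) = (69 + 9)*(-121 + (-2)²) = 78*(-121 + 4) = 78*(-117) = -9126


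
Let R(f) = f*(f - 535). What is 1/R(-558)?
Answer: 1/609894 ≈ 1.6396e-6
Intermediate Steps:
R(f) = f*(-535 + f)
1/R(-558) = 1/(-558*(-535 - 558)) = 1/(-558*(-1093)) = 1/609894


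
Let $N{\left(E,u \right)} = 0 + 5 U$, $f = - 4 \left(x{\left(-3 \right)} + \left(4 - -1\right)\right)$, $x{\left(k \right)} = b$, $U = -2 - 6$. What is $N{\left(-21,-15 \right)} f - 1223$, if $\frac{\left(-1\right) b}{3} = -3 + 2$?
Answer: $57$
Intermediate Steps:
$U = -8$ ($U = -2 - 6 = -8$)
$b = 3$ ($b = - 3 \left(-3 + 2\right) = \left(-3\right) \left(-1\right) = 3$)
$x{\left(k \right)} = 3$
$f = -32$ ($f = - 4 \left(3 + \left(4 - -1\right)\right) = - 4 \left(3 + \left(4 + 1\right)\right) = - 4 \left(3 + 5\right) = \left(-4\right) 8 = -32$)
$N{\left(E,u \right)} = -40$ ($N{\left(E,u \right)} = 0 + 5 \left(-8\right) = 0 - 40 = -40$)
$N{\left(-21,-15 \right)} f - 1223 = \left(-40\right) \left(-32\right) - 1223 = 1280 - 1223 = 57$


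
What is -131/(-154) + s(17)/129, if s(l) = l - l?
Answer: 131/154 ≈ 0.85065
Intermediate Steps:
s(l) = 0
-131/(-154) + s(17)/129 = -131/(-154) + 0/129 = -131*(-1/154) + 0*(1/129) = 131/154 + 0 = 131/154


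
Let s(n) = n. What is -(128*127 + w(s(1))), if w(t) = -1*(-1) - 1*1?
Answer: -16256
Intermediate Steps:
w(t) = 0 (w(t) = 1 - 1 = 0)
-(128*127 + w(s(1))) = -(128*127 + 0) = -(16256 + 0) = -1*16256 = -16256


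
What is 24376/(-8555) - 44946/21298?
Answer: -451836539/91102195 ≈ -4.9597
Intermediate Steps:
24376/(-8555) - 44946/21298 = 24376*(-1/8555) - 44946*1/21298 = -24376/8555 - 22473/10649 = -451836539/91102195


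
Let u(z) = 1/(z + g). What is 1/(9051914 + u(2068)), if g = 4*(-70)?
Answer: 1788/16184822233 ≈ 1.1047e-7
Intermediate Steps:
g = -280
u(z) = 1/(-280 + z) (u(z) = 1/(z - 280) = 1/(-280 + z))
1/(9051914 + u(2068)) = 1/(9051914 + 1/(-280 + 2068)) = 1/(9051914 + 1/1788) = 1/(16184822233/1788) = 1788/16184822233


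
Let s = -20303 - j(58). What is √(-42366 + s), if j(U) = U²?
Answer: 3*I*√7337 ≈ 256.97*I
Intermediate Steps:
s = -23667 (s = -20303 - 1*58² = -20303 - 1*3364 = -20303 - 3364 = -23667)
√(-42366 + s) = √(-42366 - 23667) = √(-66033) = 3*I*√7337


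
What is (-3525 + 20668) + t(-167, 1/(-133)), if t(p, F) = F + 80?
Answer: 2290658/133 ≈ 17223.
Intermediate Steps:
t(p, F) = 80 + F
(-3525 + 20668) + t(-167, 1/(-133)) = (-3525 + 20668) + (80 + 1/(-133)) = 17143 + (80 - 1/133) = 17143 + 10639/133 = 2290658/133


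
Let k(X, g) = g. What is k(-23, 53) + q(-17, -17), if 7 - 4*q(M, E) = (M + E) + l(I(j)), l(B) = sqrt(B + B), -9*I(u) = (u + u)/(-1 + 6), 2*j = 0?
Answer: 253/4 ≈ 63.250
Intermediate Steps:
j = 0 (j = (1/2)*0 = 0)
I(u) = -2*u/45 (I(u) = -(u + u)/(9*(-1 + 6)) = -2*u/(9*5) = -2*u/45)
l(B) = sqrt(2)*sqrt(B) (l(B) = sqrt(2*B) = sqrt(2)*sqrt(B))
q(M, E) = 7/4 - E/4 - M/4 (q(M, E) = 7/4 - ((M + E) + sqrt(2)*sqrt(-2/45*0))/4 = 7/4 - ((E + M) + sqrt(2)*sqrt(0))/4 = 7/4 - ((E + M) + sqrt(2)*0)/4 = 7/4 - ((E + M) + 0)/4 = 7/4 - (E + M)/4 = 7/4 + (-E/4 - M/4) = 7/4 - E/4 - M/4)
k(-23, 53) + q(-17, -17) = 53 + (7/4 - 1/4*(-17) - 1/4*(-17)) = 53 + (7/4 + 17/4 + 17/4) = 53 + 41/4 = 253/4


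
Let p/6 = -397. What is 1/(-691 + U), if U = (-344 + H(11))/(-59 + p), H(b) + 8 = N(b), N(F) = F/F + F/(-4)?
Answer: -9764/6745509 ≈ -0.0014475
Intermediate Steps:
p = -2382 (p = 6*(-397) = -2382)
N(F) = 1 - F/4 (N(F) = 1 + F*(-1/4) = 1 - F/4)
H(b) = -7 - b/4 (H(b) = -8 + (1 - b/4) = -7 - b/4)
U = 1415/9764 (U = (-344 + (-7 - 1/4*11))/(-59 - 2382) = (-344 + (-7 - 11/4))/(-2441) = (-344 - 39/4)*(-1/2441) = -1415/4*(-1/2441) = 1415/9764 ≈ 0.14492)
1/(-691 + U) = 1/(-691 + 1415/9764) = 1/(-6745509/9764) = -9764/6745509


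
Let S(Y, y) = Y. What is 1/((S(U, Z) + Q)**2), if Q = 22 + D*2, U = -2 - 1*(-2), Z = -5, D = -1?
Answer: 1/400 ≈ 0.0025000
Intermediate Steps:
U = 0 (U = -2 + 2 = 0)
Q = 20 (Q = 22 - 1*2 = 22 - 2 = 20)
1/((S(U, Z) + Q)**2) = 1/((0 + 20)**2) = 1/(20**2) = 1/400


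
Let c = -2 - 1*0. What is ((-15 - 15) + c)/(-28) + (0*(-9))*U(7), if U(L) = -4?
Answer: 8/7 ≈ 1.1429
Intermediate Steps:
c = -2 (c = -2 + 0 = -2)
((-15 - 15) + c)/(-28) + (0*(-9))*U(7) = ((-15 - 15) - 2)/(-28) + (0*(-9))*(-4) = (-30 - 2)*(-1/28) + 0*(-4) = -32*(-1/28) + 0 = 8/7 + 0 = 8/7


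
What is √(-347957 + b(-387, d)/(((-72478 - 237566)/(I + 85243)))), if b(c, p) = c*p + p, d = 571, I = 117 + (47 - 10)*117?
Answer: I*√6829803197835114/155022 ≈ 533.1*I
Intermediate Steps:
I = 4446 (I = 117 + 37*117 = 117 + 4329 = 4446)
b(c, p) = p + c*p
√(-347957 + b(-387, d)/(((-72478 - 237566)/(I + 85243)))) = √(-347957 + (571*(1 - 387))/(((-72478 - 237566)/(4446 + 85243)))) = √(-347957 + (571*(-386))/((-310044/89689))) = √(-347957 - 220406/((-310044*1/89689))) = √(-347957 - 220406/(-310044/89689)) = √(-347957 - 220406*(-89689/310044)) = √(-347957 + 9883996867/155022) = √(-44056993187/155022) = I*√6829803197835114/155022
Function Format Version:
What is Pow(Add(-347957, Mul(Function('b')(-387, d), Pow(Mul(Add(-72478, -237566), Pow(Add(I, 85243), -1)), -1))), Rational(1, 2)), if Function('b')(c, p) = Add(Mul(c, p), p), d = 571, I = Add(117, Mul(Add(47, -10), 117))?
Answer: Mul(Rational(1, 155022), I, Pow(6829803197835114, Rational(1, 2))) ≈ Mul(533.10, I)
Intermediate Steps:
I = 4446 (I = Add(117, Mul(37, 117)) = Add(117, 4329) = 4446)
Function('b')(c, p) = Add(p, Mul(c, p))
Pow(Add(-347957, Mul(Function('b')(-387, d), Pow(Mul(Add(-72478, -237566), Pow(Add(I, 85243), -1)), -1))), Rational(1, 2)) = Pow(Add(-347957, Mul(Mul(571, Add(1, -387)), Pow(Mul(Add(-72478, -237566), Pow(Add(4446, 85243), -1)), -1))), Rational(1, 2)) = Pow(Add(-347957, Mul(Mul(571, -386), Pow(Mul(-310044, Pow(89689, -1)), -1))), Rational(1, 2)) = Pow(Add(-347957, Mul(-220406, Pow(Mul(-310044, Rational(1, 89689)), -1))), Rational(1, 2)) = Pow(Add(-347957, Mul(-220406, Pow(Rational(-310044, 89689), -1))), Rational(1, 2)) = Pow(Add(-347957, Mul(-220406, Rational(-89689, 310044))), Rational(1, 2)) = Pow(Add(-347957, Rational(9883996867, 155022)), Rational(1, 2)) = Pow(Rational(-44056993187, 155022), Rational(1, 2)) = Mul(Rational(1, 155022), I, Pow(6829803197835114, Rational(1, 2)))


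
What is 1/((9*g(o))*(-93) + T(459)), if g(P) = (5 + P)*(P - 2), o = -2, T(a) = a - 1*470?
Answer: 1/10033 ≈ 9.9671e-5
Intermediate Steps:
T(a) = -470 + a (T(a) = a - 470 = -470 + a)
g(P) = (-2 + P)*(5 + P) (g(P) = (5 + P)*(-2 + P) = (-2 + P)*(5 + P))
1/((9*g(o))*(-93) + T(459)) = 1/((9*(-10 + (-2)**2 + 3*(-2)))*(-93) + (-470 + 459)) = 1/((9*(-10 + 4 - 6))*(-93) - 11) = 1/((9*(-12))*(-93) - 11) = 1/(-108*(-93) - 11) = 1/(10044 - 11) = 1/10033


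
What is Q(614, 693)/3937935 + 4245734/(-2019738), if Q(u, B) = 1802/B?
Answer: -39410059701701/18747764265285 ≈ -2.1021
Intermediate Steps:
Q(614, 693)/3937935 + 4245734/(-2019738) = (1802/693)/3937935 + 4245734/(-2019738) = (1802*(1/693))*(1/3937935) + 4245734*(-1/2019738) = (1802/693)*(1/3937935) - 2122867/1009869 = 1802/2728988955 - 2122867/1009869 = -39410059701701/18747764265285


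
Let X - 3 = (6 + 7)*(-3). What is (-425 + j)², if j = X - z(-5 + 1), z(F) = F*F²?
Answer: 157609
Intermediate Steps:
X = -36 (X = 3 + (6 + 7)*(-3) = 3 + 13*(-3) = 3 - 39 = -36)
z(F) = F³
j = 28 (j = -36 - (-5 + 1)³ = -36 - 1*(-4)³ = -36 - 1*(-64) = -36 + 64 = 28)
(-425 + j)² = (-425 + 28)² = (-397)² = 157609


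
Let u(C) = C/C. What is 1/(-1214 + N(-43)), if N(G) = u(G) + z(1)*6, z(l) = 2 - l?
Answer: -1/1207 ≈ -0.00082850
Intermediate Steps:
u(C) = 1
N(G) = 7 (N(G) = 1 + (2 - 1*1)*6 = 1 + (2 - 1)*6 = 1 + 1*6 = 1 + 6 = 7)
1/(-1214 + N(-43)) = 1/(-1214 + 7) = 1/(-1207) = -1/1207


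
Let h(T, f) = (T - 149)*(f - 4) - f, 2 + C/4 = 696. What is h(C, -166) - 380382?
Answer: -826806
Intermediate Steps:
C = 2776 (C = -8 + 4*696 = -8 + 2784 = 2776)
h(T, f) = -f + (-149 + T)*(-4 + f) (h(T, f) = (-149 + T)*(-4 + f) - f = -f + (-149 + T)*(-4 + f))
h(C, -166) - 380382 = (596 - 150*(-166) - 4*2776 + 2776*(-166)) - 380382 = (596 + 24900 - 11104 - 460816) - 380382 = -446424 - 380382 = -826806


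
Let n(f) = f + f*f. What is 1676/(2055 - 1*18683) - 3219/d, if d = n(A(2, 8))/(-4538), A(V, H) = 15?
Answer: 10120769249/166280 ≈ 60866.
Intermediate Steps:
n(f) = f + f²
d = -120/2269 (d = (15*(1 + 15))/(-4538) = (15*16)*(-1/4538) = 240*(-1/4538) = -120/2269 ≈ -0.052887)
1676/(2055 - 1*18683) - 3219/d = 1676/(2055 - 1*18683) - 3219/(-120/2269) = 1676/(2055 - 18683) - 3219*(-2269/120) = 1676/(-16628) + 2434637/40 = 1676*(-1/16628) + 2434637/40 = -419/4157 + 2434637/40 = 10120769249/166280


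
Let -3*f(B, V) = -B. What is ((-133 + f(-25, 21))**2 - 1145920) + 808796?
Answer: -2854340/9 ≈ -3.1715e+5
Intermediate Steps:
f(B, V) = B/3 (f(B, V) = -(-1)*B/3 = B/3)
((-133 + f(-25, 21))**2 - 1145920) + 808796 = ((-133 + (1/3)*(-25))**2 - 1145920) + 808796 = ((-133 - 25/3)**2 - 1145920) + 808796 = ((-424/3)**2 - 1145920) + 808796 = (179776/9 - 1145920) + 808796 = -10133504/9 + 808796 = -2854340/9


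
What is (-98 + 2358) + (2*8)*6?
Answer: 2356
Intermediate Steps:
(-98 + 2358) + (2*8)*6 = 2260 + 16*6 = 2260 + 96 = 2356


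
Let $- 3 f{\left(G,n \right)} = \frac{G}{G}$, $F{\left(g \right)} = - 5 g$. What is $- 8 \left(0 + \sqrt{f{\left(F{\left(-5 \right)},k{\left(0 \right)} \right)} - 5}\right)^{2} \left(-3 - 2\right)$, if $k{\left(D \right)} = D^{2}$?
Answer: $- \frac{640}{3} \approx -213.33$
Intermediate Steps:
$f{\left(G,n \right)} = - \frac{1}{3}$ ($f{\left(G,n \right)} = - \frac{G \frac{1}{G}}{3} = \left(- \frac{1}{3}\right) 1 = - \frac{1}{3}$)
$- 8 \left(0 + \sqrt{f{\left(F{\left(-5 \right)},k{\left(0 \right)} \right)} - 5}\right)^{2} \left(-3 - 2\right) = - 8 \left(0 + \sqrt{- \frac{1}{3} - 5}\right)^{2} \left(-3 - 2\right) = - 8 \left(0 + \sqrt{- \frac{16}{3}}\right)^{2} \left(-5\right) = - 8 \left(0 + \frac{4 i \sqrt{3}}{3}\right)^{2} \left(-5\right) = - 8 \left(\frac{4 i \sqrt{3}}{3}\right)^{2} \left(-5\right) = - 8 \left(\left(- \frac{16}{3}\right) \left(-5\right)\right) = \left(-8\right) \frac{80}{3} = - \frac{640}{3}$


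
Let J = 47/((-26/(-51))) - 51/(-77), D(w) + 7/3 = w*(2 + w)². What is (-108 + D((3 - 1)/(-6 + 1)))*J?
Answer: -517519287/50050 ≈ -10340.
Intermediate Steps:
D(w) = -7/3 + w*(2 + w)²
J = 185895/2002 (J = 47/((-26*(-1/51))) - 51*(-1/77) = 47/(26/51) + 51/77 = 47*(51/26) + 51/77 = 2397/26 + 51/77 = 185895/2002 ≈ 92.855)
(-108 + D((3 - 1)/(-6 + 1)))*J = (-108 + (-7/3 + ((3 - 1)/(-6 + 1))*(2 + (3 - 1)/(-6 + 1))²))*(185895/2002) = (-108 + (-7/3 + (2/(-5))*(2 + 2/(-5))²))*(185895/2002) = (-108 + (-7/3 + (2*(-⅕))*(2 + 2*(-⅕))²))*(185895/2002) = (-108 + (-7/3 - 2*(2 - ⅖)²/5))*(185895/2002) = (-108 + (-7/3 - 2*(8/5)²/5))*(185895/2002) = (-108 + (-7/3 - ⅖*64/25))*(185895/2002) = (-108 + (-7/3 - 128/125))*(185895/2002) = (-108 - 1259/375)*(185895/2002) = -41759/375*185895/2002 = -517519287/50050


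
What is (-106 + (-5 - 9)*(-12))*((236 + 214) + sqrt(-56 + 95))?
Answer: 27900 + 62*sqrt(39) ≈ 28287.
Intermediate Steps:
(-106 + (-5 - 9)*(-12))*((236 + 214) + sqrt(-56 + 95)) = (-106 - 14*(-12))*(450 + sqrt(39)) = (-106 + 168)*(450 + sqrt(39)) = 62*(450 + sqrt(39)) = 27900 + 62*sqrt(39)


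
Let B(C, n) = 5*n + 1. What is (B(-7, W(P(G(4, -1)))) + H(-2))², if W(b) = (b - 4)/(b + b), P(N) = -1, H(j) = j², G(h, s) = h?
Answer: 1225/4 ≈ 306.25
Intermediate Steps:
W(b) = (-4 + b)/(2*b) (W(b) = (-4 + b)/((2*b)) = (-4 + b)*(1/(2*b)) = (-4 + b)/(2*b))
B(C, n) = 1 + 5*n
(B(-7, W(P(G(4, -1)))) + H(-2))² = ((1 + 5*((½)*(-4 - 1)/(-1))) + (-2)²)² = ((1 + 5*((½)*(-1)*(-5))) + 4)² = ((1 + 5*(5/2)) + 4)² = ((1 + 25/2) + 4)² = (27/2 + 4)² = (35/2)² = 1225/4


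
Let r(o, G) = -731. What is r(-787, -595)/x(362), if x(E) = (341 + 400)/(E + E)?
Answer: -529244/741 ≈ -714.23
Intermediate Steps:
x(E) = 741/(2*E) (x(E) = 741/((2*E)) = 741*(1/(2*E)) = 741/(2*E))
r(-787, -595)/x(362) = -731/((741/2)/362) = -731/((741/2)*(1/362)) = -731/741/724 = -731*724/741 = -529244/741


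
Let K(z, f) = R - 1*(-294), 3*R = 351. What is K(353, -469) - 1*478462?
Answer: -478051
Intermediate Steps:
R = 117 (R = (1/3)*351 = 117)
K(z, f) = 411 (K(z, f) = 117 - 1*(-294) = 117 + 294 = 411)
K(353, -469) - 1*478462 = 411 - 1*478462 = 411 - 478462 = -478051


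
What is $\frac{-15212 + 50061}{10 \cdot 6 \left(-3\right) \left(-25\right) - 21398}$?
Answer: $- \frac{34849}{16898} \approx -2.0623$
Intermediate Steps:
$\frac{-15212 + 50061}{10 \cdot 6 \left(-3\right) \left(-25\right) - 21398} = \frac{34849}{10 \left(-18\right) \left(-25\right) - 21398} = \frac{34849}{\left(-180\right) \left(-25\right) - 21398} = \frac{34849}{4500 - 21398} = \frac{34849}{-16898} = 34849 \left(- \frac{1}{16898}\right) = - \frac{34849}{16898}$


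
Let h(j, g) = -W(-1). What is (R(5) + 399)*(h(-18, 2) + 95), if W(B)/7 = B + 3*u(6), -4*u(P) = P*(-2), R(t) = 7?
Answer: 15834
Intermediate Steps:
u(P) = P/2 (u(P) = -P*(-2)/4 = -(-1)*P/2 = P/2)
W(B) = 63 + 7*B (W(B) = 7*(B + 3*((½)*6)) = 7*(B + 3*3) = 7*(B + 9) = 7*(9 + B) = 63 + 7*B)
h(j, g) = -56 (h(j, g) = -(63 + 7*(-1)) = -(63 - 7) = -1*56 = -56)
(R(5) + 399)*(h(-18, 2) + 95) = (7 + 399)*(-56 + 95) = 406*39 = 15834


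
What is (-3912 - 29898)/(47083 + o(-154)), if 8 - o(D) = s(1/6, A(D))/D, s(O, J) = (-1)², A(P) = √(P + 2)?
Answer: -45276/63061 ≈ -0.71797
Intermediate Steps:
A(P) = √(2 + P)
s(O, J) = 1
o(D) = 8 - 1/D
(-3912 - 29898)/(47083 + o(-154)) = (-3912 - 29898)/(47083 + (8 - 1/(-154))) = -33810/(47083 + (8 - 1*(-1/154))) = -33810/(47083 + (8 + 1/154)) = -33810/(47083 + 1233/154) = -33810/7252015/154 = -33810*154/7252015 = -45276/63061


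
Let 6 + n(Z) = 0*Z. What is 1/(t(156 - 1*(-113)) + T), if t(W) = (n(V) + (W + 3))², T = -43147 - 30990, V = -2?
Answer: -1/3381 ≈ -0.00029577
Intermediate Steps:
n(Z) = -6 (n(Z) = -6 + 0*Z = -6 + 0 = -6)
T = -74137
t(W) = (-3 + W)² (t(W) = (-6 + (W + 3))² = (-6 + (3 + W))² = (-3 + W)²)
1/(t(156 - 1*(-113)) + T) = 1/((-3 + (156 - 1*(-113)))² - 74137) = 1/((-3 + (156 + 113))² - 74137) = 1/((-3 + 269)² - 74137) = 1/(266² - 74137) = 1/(70756 - 74137) = 1/(-3381) = -1/3381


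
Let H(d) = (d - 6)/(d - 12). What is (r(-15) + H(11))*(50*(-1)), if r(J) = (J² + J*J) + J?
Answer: -21500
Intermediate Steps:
H(d) = (-6 + d)/(-12 + d)
r(J) = J + 2*J² (r(J) = (J² + J²) + J = 2*J² + J = J + 2*J²)
(r(-15) + H(11))*(50*(-1)) = (-15*(1 + 2*(-15)) + (-6 + 11)/(-12 + 11))*(50*(-1)) = (-15*(1 - 30) + 5/(-1))*(-50) = (-15*(-29) - 1*5)*(-50) = (435 - 5)*(-50) = 430*(-50) = -21500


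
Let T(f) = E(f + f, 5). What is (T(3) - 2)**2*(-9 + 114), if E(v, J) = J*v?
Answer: 82320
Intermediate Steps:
T(f) = 10*f (T(f) = 5*(f + f) = 5*(2*f) = 10*f)
(T(3) - 2)**2*(-9 + 114) = (10*3 - 2)**2*(-9 + 114) = (30 - 2)**2*105 = 28**2*105 = 784*105 = 82320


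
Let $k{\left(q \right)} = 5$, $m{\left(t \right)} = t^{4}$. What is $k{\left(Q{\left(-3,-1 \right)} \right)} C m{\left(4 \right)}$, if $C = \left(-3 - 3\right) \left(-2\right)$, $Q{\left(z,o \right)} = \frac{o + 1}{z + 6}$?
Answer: $15360$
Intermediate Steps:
$Q{\left(z,o \right)} = \frac{1 + o}{6 + z}$
$C = 12$ ($C = \left(-6\right) \left(-2\right) = 12$)
$k{\left(Q{\left(-3,-1 \right)} \right)} C m{\left(4 \right)} = 5 \cdot 12 \cdot 4^{4} = 60 \cdot 256 = 15360$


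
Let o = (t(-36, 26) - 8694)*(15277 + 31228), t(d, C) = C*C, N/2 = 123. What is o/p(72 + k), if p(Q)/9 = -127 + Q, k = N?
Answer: -372877090/1719 ≈ -2.1692e+5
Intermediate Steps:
N = 246 (N = 2*123 = 246)
t(d, C) = C²
k = 246
p(Q) = -1143 + 9*Q (p(Q) = 9*(-127 + Q) = -1143 + 9*Q)
o = -372877090 (o = (26² - 8694)*(15277 + 31228) = (676 - 8694)*46505 = -8018*46505 = -372877090)
o/p(72 + k) = -372877090/(-1143 + 9*(72 + 246)) = -372877090/(-1143 + 9*318) = -372877090/(-1143 + 2862) = -372877090/1719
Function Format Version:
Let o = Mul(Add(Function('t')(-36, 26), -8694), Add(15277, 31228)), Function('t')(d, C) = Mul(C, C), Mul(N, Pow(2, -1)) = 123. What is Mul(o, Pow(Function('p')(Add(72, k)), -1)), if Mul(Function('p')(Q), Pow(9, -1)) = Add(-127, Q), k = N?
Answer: Rational(-372877090, 1719) ≈ -2.1692e+5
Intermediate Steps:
N = 246 (N = Mul(2, 123) = 246)
Function('t')(d, C) = Pow(C, 2)
k = 246
Function('p')(Q) = Add(-1143, Mul(9, Q)) (Function('p')(Q) = Mul(9, Add(-127, Q)) = Add(-1143, Mul(9, Q)))
o = -372877090 (o = Mul(Add(Pow(26, 2), -8694), Add(15277, 31228)) = Mul(Add(676, -8694), 46505) = Mul(-8018, 46505) = -372877090)
Mul(o, Pow(Function('p')(Add(72, k)), -1)) = Mul(-372877090, Pow(Add(-1143, Mul(9, Add(72, 246))), -1)) = Mul(-372877090, Pow(Add(-1143, Mul(9, 318)), -1)) = Mul(-372877090, Pow(Add(-1143, 2862), -1)) = Mul(-372877090, Pow(1719, -1)) = Mul(-372877090, Rational(1, 1719)) = Rational(-372877090, 1719)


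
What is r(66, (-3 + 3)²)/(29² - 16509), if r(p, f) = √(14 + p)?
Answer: -√5/3917 ≈ -0.00057086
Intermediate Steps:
r(66, (-3 + 3)²)/(29² - 16509) = √(14 + 66)/(29² - 16509) = √80/(841 - 16509) = (4*√5)/(-15668) = (4*√5)*(-1/15668) = -√5/3917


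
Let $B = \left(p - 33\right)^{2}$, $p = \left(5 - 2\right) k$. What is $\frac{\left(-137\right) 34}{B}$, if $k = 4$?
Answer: $- \frac{4658}{441} \approx -10.562$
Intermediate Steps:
$p = 12$ ($p = \left(5 - 2\right) 4 = 3 \cdot 4 = 12$)
$B = 441$ ($B = \left(12 - 33\right)^{2} = \left(-21\right)^{2} = 441$)
$\frac{\left(-137\right) 34}{B} = \frac{\left(-137\right) 34}{441} = \left(-4658\right) \frac{1}{441} = - \frac{4658}{441}$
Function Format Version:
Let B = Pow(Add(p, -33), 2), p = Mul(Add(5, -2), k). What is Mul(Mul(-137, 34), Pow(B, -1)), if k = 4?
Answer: Rational(-4658, 441) ≈ -10.562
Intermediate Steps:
p = 12 (p = Mul(Add(5, -2), 4) = Mul(3, 4) = 12)
B = 441 (B = Pow(Add(12, -33), 2) = Pow(-21, 2) = 441)
Mul(Mul(-137, 34), Pow(B, -1)) = Mul(Mul(-137, 34), Pow(441, -1)) = Mul(-4658, Rational(1, 441)) = Rational(-4658, 441)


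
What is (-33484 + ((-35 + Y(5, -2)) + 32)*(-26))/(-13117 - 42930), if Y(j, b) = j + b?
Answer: 33484/56047 ≈ 0.59743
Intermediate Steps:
Y(j, b) = b + j
(-33484 + ((-35 + Y(5, -2)) + 32)*(-26))/(-13117 - 42930) = (-33484 + ((-35 + (-2 + 5)) + 32)*(-26))/(-13117 - 42930) = (-33484 + ((-35 + 3) + 32)*(-26))/(-56047) = (-33484 + (-32 + 32)*(-26))*(-1/56047) = (-33484 + 0*(-26))*(-1/56047) = (-33484 + 0)*(-1/56047) = -33484*(-1/56047) = 33484/56047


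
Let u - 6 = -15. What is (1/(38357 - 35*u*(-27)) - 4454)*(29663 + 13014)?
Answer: -5674368360339/29852 ≈ -1.9008e+8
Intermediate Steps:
u = -9 (u = 6 - 15 = -9)
(1/(38357 - 35*u*(-27)) - 4454)*(29663 + 13014) = (1/(38357 - 35*(-9)*(-27)) - 4454)*(29663 + 13014) = (1/(38357 + 315*(-27)) - 4454)*42677 = (1/(38357 - 8505) - 4454)*42677 = (1/29852 - 4454)*42677 = -132960807/29852*42677 = -5674368360339/29852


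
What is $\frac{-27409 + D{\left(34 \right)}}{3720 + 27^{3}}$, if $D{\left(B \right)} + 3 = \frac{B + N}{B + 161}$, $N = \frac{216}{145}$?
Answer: $- \frac{775069154}{661719825} \approx -1.1713$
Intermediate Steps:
$N = \frac{216}{145}$ ($N = 216 \cdot \frac{1}{145} = \frac{216}{145} \approx 1.4897$)
$D{\left(B \right)} = -3 + \frac{\frac{216}{145} + B}{161 + B}$ ($D{\left(B \right)} = -3 + \frac{B + \frac{216}{145}}{B + 161} = -3 + \frac{\frac{216}{145} + B}{161 + B}$)
$\frac{-27409 + D{\left(34 \right)}}{3720 + 27^{3}} = \frac{-27409 + \frac{-69819 - 9860}{145 \left(161 + 34\right)}}{3720 + 27^{3}} = \frac{-27409 + \frac{-69819 - 9860}{145 \cdot 195}}{3720 + 19683} = \frac{-27409 + \frac{1}{145} \cdot \frac{1}{195} \left(-79679\right)}{23403} = \left(-27409 - \frac{79679}{28275}\right) \frac{1}{23403} = \left(- \frac{775069154}{28275}\right) \frac{1}{23403} = - \frac{775069154}{661719825}$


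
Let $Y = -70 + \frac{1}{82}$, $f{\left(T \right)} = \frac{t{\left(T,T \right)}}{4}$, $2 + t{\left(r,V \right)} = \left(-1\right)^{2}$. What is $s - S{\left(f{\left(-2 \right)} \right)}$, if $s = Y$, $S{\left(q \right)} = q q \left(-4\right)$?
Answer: $- \frac{11437}{164} \approx -69.738$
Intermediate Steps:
$t{\left(r,V \right)} = -1$ ($t{\left(r,V \right)} = -2 + \left(-1\right)^{2} = -2 + 1 = -1$)
$f{\left(T \right)} = - \frac{1}{4}$
$S{\left(q \right)} = - 4 q^{2}$ ($S{\left(q \right)} = q^{2} \left(-4\right) = - 4 q^{2}$)
$Y = - \frac{5739}{82}$ ($Y = -70 + \frac{1}{82} = - \frac{5739}{82} \approx -69.988$)
$s = - \frac{5739}{82} \approx -69.988$
$s - S{\left(f{\left(-2 \right)} \right)} = - \frac{5739}{82} - - 4 \left(- \frac{1}{4}\right)^{2} = - \frac{5739}{82} - \left(-4\right) \frac{1}{16} = - \frac{5739}{82} - - \frac{1}{4} = - \frac{5739}{82} + \frac{1}{4} = - \frac{11437}{164}$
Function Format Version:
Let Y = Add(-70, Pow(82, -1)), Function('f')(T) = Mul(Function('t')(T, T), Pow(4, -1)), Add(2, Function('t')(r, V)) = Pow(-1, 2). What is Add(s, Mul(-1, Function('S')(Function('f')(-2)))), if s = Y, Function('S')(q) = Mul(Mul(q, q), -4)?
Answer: Rational(-11437, 164) ≈ -69.738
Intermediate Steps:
Function('t')(r, V) = -1 (Function('t')(r, V) = Add(-2, Pow(-1, 2)) = Add(-2, 1) = -1)
Function('f')(T) = Rational(-1, 4) (Function('f')(T) = Mul(-1, Pow(4, -1)) = Mul(-1, Rational(1, 4)) = Rational(-1, 4))
Function('S')(q) = Mul(-4, Pow(q, 2)) (Function('S')(q) = Mul(Pow(q, 2), -4) = Mul(-4, Pow(q, 2)))
Y = Rational(-5739, 82) (Y = Add(-70, Rational(1, 82)) = Rational(-5739, 82) ≈ -69.988)
s = Rational(-5739, 82) ≈ -69.988
Add(s, Mul(-1, Function('S')(Function('f')(-2)))) = Add(Rational(-5739, 82), Mul(-1, Mul(-4, Pow(Rational(-1, 4), 2)))) = Add(Rational(-5739, 82), Mul(-1, Mul(-4, Rational(1, 16)))) = Add(Rational(-5739, 82), Mul(-1, Rational(-1, 4))) = Add(Rational(-5739, 82), Rational(1, 4)) = Rational(-11437, 164)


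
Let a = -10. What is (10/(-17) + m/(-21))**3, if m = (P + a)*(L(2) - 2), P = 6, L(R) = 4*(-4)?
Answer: -109215352/1685159 ≈ -64.810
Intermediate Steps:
L(R) = -16
m = 72 (m = (6 - 10)*(-16 - 2) = -4*(-18) = 72)
(10/(-17) + m/(-21))**3 = (10/(-17) + 72/(-21))**3 = (10*(-1/17) + 72*(-1/21))**3 = (-10/17 - 24/7)**3 = (-478/119)**3 = -109215352/1685159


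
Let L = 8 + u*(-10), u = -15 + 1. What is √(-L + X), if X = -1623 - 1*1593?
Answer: 58*I ≈ 58.0*I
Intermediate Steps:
X = -3216 (X = -1623 - 1593 = -3216)
u = -14
L = 148 (L = 8 - 14*(-10) = 8 + 140 = 148)
√(-L + X) = √(-1*148 - 3216) = √(-148 - 3216) = √(-3364) = 58*I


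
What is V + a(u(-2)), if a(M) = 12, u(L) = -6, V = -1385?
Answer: -1373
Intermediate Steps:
V + a(u(-2)) = -1385 + 12 = -1373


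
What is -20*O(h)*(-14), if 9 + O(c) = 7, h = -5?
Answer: -560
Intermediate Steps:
O(c) = -2 (O(c) = -9 + 7 = -2)
-20*O(h)*(-14) = -20*(-2)*(-14) = 40*(-14) = -560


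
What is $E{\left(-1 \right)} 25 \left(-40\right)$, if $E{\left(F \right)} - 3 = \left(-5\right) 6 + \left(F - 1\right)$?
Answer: $29000$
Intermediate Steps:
$E{\left(F \right)} = -28 + F$ ($E{\left(F \right)} = 3 + \left(\left(-5\right) 6 + \left(F - 1\right)\right) = 3 + \left(-30 + \left(-1 + F\right)\right) = 3 + \left(-31 + F\right) = -28 + F$)
$E{\left(-1 \right)} 25 \left(-40\right) = \left(-28 - 1\right) 25 \left(-40\right) = \left(-29\right) 25 \left(-40\right) = \left(-725\right) \left(-40\right) = 29000$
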